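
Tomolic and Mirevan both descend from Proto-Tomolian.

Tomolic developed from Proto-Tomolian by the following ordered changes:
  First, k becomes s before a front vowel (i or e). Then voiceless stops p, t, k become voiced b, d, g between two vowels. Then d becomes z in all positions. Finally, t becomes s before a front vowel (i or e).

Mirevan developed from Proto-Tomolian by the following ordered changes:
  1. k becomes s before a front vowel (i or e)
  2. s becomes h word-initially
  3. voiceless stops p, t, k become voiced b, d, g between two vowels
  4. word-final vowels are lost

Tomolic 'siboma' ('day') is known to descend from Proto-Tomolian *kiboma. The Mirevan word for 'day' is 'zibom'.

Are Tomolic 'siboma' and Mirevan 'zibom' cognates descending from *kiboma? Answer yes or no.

no

Derive the expected Mirevan reflex of *kiboma:
Mirevan: *kiboma > siboma > hiboma > hibom  (by palatalisation, debuccalisation, apocope)
The regular Mirevan reflex would be 'hibom', but the attested form is 'zibom'. The correspondence is irregular, so they are not cognates (the Mirevan form has a different source).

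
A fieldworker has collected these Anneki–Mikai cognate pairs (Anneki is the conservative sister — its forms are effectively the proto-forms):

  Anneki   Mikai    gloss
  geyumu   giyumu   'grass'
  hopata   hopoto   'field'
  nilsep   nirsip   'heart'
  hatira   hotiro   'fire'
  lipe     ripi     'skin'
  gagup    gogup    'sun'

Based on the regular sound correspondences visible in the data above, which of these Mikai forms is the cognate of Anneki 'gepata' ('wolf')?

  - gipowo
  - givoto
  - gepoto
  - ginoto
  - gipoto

nilsep ~ nirsip — Anneki e corresponds to Mikai i after a consonant, before a labial obstruent.
hopata ~ hopoto, hatira ~ hotiro — Anneki a corresponds to Mikai o after a consonant, before a consonant other than r, m, n, p, b, f, v.
hopata ~ hopoto, hatira ~ hotiro — Anneki a corresponds to Mikai o word-finally.
Applying these to Anneki 'gepata':
  gepata → gipata   (e→i after a consonant, before a labial obstruent)
  gipata → gipota   (a→o after a consonant, before a consonant other than r, m, n, p, b, f, v)
  gipota → gipoto   (a→o word-finally)
So the Mikai cognate is 'gipoto'.

gipoto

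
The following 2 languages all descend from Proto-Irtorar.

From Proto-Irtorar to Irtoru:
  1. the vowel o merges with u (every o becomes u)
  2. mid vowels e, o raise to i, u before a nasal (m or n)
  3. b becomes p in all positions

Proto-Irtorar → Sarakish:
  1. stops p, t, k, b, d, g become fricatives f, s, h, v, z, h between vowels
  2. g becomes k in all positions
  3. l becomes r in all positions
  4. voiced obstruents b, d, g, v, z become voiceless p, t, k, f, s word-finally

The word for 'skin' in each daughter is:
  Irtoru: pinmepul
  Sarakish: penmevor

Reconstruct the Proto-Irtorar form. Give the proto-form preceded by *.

*penmebol

Position 7: Irtoru has u, Sarakish has o. Sarakish preserves o here (none of its changes turn any other segment into o), so the proto-segment is *o.
Position 2: Irtoru has i, Sarakish has e. Sarakish preserves e here (none of its changes turn any other segment into e), so the proto-segment is *e.
Position 8: Irtoru has l, Sarakish has r. Irtoru preserves l here (none of its changes turn any other segment into l), so the proto-segment is *l.
Continuing position by position gives *penmebol; check it forward:
Irtoru: start from *penmebol.
  rule 1 (vowel merger): penmebol → penmebul
  rule 2 (pre-nasal raising): penmebul → pinmebul
  rule 3 (unconditioned shift): pinmebul → pinmepul
  ⇒ Irtoru pinmepul
Sarakish: *penmebol
  penmebol → penmevol   [intervocalic lenition]
  penmevol (rule 2 does not apply)
  penmevol → penmevor   [unconditioned shift]
  penmevor (rule 4 does not apply)
  giving Sarakish penmevor.
No other proto-form is consistent with every reflex, so the reconstruction is *penmebol.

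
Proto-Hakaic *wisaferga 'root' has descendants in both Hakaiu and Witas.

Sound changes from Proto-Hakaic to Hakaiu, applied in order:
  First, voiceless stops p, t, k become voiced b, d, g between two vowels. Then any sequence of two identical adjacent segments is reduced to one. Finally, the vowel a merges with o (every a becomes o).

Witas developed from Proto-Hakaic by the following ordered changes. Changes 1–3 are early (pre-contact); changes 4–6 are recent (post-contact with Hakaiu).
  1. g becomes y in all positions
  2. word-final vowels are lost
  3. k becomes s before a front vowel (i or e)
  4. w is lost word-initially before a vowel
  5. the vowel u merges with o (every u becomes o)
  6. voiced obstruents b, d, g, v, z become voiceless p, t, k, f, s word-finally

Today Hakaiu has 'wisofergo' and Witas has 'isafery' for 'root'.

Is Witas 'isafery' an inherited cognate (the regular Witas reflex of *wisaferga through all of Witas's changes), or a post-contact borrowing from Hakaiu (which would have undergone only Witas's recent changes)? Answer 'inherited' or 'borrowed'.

If inherited, *wisaferga would pass through all of Witas's changes:
Witas: start from *wisaferga.
  rule 1 (unconditioned shift): wisaferga → wisaferya
  rule 2 (apocope): wisaferya → wisafery
  rule 3: no change — wisafery
  rule 4 (glide loss): wisafery → isafery
  rule 5: no change — isafery
  rule 6: no change — isafery
  ⇒ Witas isafery
If borrowed from Hakaiu 'wisofergo' after the early changes, it would undergo only the recent ones:
  rule 4 (glide loss): wisofergo → isofergo
  rule 5 (vowel merger): no change (isofergo)
  rule 6 (final devoicing): no change (isofergo)
  ⇒ as a loan: isofergo
Witas 'isafery' matches the inherited outcome exactly, so it is an inherited cognate, not a loan.

inherited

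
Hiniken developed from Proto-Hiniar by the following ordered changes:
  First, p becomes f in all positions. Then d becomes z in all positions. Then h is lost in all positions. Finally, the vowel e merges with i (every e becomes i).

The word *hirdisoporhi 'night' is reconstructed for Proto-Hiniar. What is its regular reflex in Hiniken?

Hiniken: *hirdisoporhi
  hirdisoporhi → hirdisoforhi   [unconditioned shift]
  hirdisoforhi → hirzisoforhi   [unconditioned shift]
  hirzisoforhi → irzisofori   [h-loss]
  irzisofori (rule 4 does not apply)
  giving Hiniken irzisofori.

irzisofori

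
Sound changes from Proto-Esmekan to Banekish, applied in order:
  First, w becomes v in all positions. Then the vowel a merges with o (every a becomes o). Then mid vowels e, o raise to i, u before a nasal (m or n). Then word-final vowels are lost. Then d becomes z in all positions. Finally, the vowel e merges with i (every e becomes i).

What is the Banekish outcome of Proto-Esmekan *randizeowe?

Banekish: *randizeowe
  randizeowe → randizeove   [unconditioned shift]
  randizeove → rondizeove   [vowel merger]
  rondizeove → rundizeove   [pre-nasal raising]
  rundizeove → rundizeov   [apocope]
  rundizeov → runzizeov   [unconditioned shift]
  runzizeov → runziziov   [vowel merger]
  giving Banekish runziziov.

runziziov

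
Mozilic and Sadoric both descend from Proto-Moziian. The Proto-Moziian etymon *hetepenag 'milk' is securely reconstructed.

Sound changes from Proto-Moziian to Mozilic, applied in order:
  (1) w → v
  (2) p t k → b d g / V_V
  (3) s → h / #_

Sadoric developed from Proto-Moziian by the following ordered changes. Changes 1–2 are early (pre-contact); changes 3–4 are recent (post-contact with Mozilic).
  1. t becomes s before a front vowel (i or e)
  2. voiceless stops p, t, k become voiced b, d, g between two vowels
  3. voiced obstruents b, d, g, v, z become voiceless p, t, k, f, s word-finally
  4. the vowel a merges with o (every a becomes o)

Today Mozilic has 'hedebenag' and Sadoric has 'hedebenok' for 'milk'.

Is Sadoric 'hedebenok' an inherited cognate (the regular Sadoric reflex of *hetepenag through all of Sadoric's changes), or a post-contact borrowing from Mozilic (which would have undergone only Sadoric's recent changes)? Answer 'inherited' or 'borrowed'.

If inherited, *hetepenag would pass through all of Sadoric's changes:
Sadoric: start from *hetepenag.
  rule 1 (palatalisation): hetepenag → hesepenag
  rule 2 (intervocalic voicing): hesepenag → hesebenag
  rule 3 (final devoicing): hesebenag → hesebenak
  rule 4 (vowel merger): hesebenak → hesebenok
  ⇒ Sadoric hesebenok
If borrowed from Mozilic 'hedebenag' after the early changes, it would undergo only the recent ones:
  rule 3 (final devoicing): hedebenag → hedebenak
  rule 4 (vowel merger): hedebenak → hedebenok
  ⇒ as a loan: hedebenok
Sadoric 'hedebenok' matches the loan outcome 'hedebenok', not the inherited 'hesebenok' — it skipped the early Sadoric changes, so it was borrowed from Mozilic.

borrowed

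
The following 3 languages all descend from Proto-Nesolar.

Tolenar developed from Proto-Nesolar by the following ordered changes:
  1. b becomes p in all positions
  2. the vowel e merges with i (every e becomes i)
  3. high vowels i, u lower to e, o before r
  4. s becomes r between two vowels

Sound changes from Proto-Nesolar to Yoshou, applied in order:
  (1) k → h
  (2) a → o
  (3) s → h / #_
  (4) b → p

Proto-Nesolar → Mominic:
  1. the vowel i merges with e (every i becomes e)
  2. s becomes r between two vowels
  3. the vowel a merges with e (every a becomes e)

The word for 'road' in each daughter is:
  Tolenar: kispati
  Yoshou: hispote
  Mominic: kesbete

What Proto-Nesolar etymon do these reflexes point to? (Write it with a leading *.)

Position 1: Tolenar has k, Yoshou has h, Mominic has k. Tolenar preserves k here (none of its changes turn any other segment into k), so the proto-segment is *k.
Position 2: Tolenar has i, Yoshou has i, Mominic has e. Yoshou preserves i here (none of its changes turn any other segment into i), so the proto-segment is *i.
Position 4: Tolenar has p, Yoshou has p, Mominic has b. Mominic preserves b here (none of its changes turn any other segment into b), so the proto-segment is *b.
Continuing position by position gives *kisbate; check it forward:
Tolenar: *kisbate
  kisbate → kispate   [unconditioned shift]
  kispate → kispati   [vowel merger]
  kispati (rule 3 does not apply)
  kispati (rule 4 does not apply)
  giving Tolenar kispati.
Yoshou: start from *kisbate.
  rule 1 (unconditioned shift): kisbate → hisbate
  rule 2 (vowel merger): hisbate → hisbote
  rule 3: no change — hisbote
  rule 4 (unconditioned shift): hisbote → hispote
  ⇒ Yoshou hispote
Mominic: *kisbate > kesbate > kesbete  (by vowel merger, vowel merger)
No other proto-form is consistent with every reflex, so the reconstruction is *kisbate.

*kisbate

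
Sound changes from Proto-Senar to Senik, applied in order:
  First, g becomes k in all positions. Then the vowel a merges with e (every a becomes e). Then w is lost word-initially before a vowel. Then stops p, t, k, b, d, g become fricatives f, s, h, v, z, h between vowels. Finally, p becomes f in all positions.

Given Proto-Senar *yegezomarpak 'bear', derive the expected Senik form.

yehezomerfek

Senik: *yegezomarpak
  yegezomarpak → yekezomarpak   [unconditioned shift]
  yekezomarpak → yekezomerpek   [vowel merger]
  yekezomerpek (rule 3 does not apply)
  yekezomerpek → yehezomerpek   [intervocalic lenition]
  yehezomerpek → yehezomerfek   [unconditioned shift]
  giving Senik yehezomerfek.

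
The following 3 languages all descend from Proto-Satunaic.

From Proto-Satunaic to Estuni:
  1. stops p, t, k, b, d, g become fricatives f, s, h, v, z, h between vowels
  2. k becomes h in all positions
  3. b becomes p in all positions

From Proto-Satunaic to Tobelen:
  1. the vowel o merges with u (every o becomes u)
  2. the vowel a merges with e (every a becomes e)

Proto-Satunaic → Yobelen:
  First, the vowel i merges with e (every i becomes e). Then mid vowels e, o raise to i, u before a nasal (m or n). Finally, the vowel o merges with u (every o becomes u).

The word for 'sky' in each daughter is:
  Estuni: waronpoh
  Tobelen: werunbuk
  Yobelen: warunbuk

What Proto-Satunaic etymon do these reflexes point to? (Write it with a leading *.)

Position 2: Estuni has a, Tobelen has e, Yobelen has a. Estuni preserves a here (none of its changes turn any other segment into a), so the proto-segment is *a.
Position 6: Estuni has p, Tobelen has b, Yobelen has b. Tobelen preserves b here (none of its changes turn any other segment into b), so the proto-segment is *b.
Continuing position by position gives *waronbok; check it forward:
Estuni: *waronbok > waronboh > waronpoh  (by unconditioned shift, unconditioned shift)
Tobelen: *waronbok
  waronbok → warunbuk   [vowel merger]
  warunbuk → werunbuk   [vowel merger]
  giving Tobelen werunbuk.
Yobelen: *waronbok
  waronbok (rule 1 does not apply)
  waronbok → warunbok   [pre-nasal raising]
  warunbok → warunbuk   [vowel merger]
  giving Yobelen warunbuk.
*waronbok is the unique common source.

*waronbok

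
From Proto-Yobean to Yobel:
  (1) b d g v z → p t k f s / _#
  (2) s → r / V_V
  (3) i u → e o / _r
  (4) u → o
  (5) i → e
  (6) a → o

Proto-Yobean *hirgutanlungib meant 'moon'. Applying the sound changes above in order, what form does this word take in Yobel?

hergotonlongep

Yobel: *hirgutanlungib > hirgutanlungip > hergutanlungip > hergotanlongip > hergotanlongep > hergotonlongep  (by final devoicing, pre-rhotic lowering, vowel merger, vowel merger, vowel merger)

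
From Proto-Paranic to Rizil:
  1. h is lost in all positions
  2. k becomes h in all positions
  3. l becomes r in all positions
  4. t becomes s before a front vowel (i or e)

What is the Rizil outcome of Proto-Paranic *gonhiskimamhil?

Rizil: start from *gonhiskimamhil.
  rule 1 (h-loss): gonhiskimamhil → goniskimamil
  rule 2 (unconditioned shift): goniskimamil → gonishimamil
  rule 3 (unconditioned shift): gonishimamil → gonishimamir
  rule 4: no change — gonishimamir
  ⇒ Rizil gonishimamir

gonishimamir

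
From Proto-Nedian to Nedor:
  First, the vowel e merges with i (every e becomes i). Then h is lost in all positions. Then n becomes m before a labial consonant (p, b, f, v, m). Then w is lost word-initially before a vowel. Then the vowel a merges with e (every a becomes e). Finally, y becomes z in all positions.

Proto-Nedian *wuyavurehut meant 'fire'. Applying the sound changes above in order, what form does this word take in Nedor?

uzevuriut

Nedor: *wuyavurehut
  wuyavurehut → wuyavurihut   [vowel merger]
  wuyavurihut → wuyavuriut   [h-loss]
  wuyavuriut (rule 3 does not apply)
  wuyavuriut → uyavuriut   [glide loss]
  uyavuriut → uyevuriut   [vowel merger]
  uyevuriut → uzevuriut   [unconditioned shift]
  giving Nedor uzevuriut.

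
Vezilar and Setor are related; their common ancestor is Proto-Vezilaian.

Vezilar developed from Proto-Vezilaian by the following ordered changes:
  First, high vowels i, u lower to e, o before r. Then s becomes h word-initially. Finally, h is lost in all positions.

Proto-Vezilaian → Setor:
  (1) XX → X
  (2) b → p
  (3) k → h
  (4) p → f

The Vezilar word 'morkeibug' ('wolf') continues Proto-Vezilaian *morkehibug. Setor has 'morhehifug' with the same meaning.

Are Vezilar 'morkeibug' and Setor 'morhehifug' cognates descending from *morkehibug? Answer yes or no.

yes

Derive the expected Setor reflex of *morkehibug:
Setor: *morkehibug
  morkehibug (rule 1 does not apply)
  morkehibug → morkehipug   [unconditioned shift]
  morkehipug → morhehipug   [unconditioned shift]
  morhehipug → morhehifug   [unconditioned shift]
  giving Setor morhehifug.
Setor 'morhehifug' matches the regular reflex exactly, so the pair is cognate.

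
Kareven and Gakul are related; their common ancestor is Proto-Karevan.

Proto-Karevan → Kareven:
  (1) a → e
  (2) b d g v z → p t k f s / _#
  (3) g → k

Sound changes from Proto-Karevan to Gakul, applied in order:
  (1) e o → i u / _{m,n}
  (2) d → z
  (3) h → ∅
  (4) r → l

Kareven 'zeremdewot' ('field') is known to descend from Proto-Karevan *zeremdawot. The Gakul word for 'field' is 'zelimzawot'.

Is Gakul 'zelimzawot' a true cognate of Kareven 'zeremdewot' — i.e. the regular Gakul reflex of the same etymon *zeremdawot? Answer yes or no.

Derive the expected Gakul reflex of *zeremdawot:
Gakul: *zeremdawot
  zeremdawot → zerimdawot   [pre-nasal raising]
  zerimdawot → zerimzawot   [unconditioned shift]
  zerimzawot (rule 3 does not apply)
  zerimzawot → zelimzawot   [unconditioned shift]
  giving Gakul zelimzawot.
Gakul 'zelimzawot' matches the regular reflex exactly, so the pair is cognate.

yes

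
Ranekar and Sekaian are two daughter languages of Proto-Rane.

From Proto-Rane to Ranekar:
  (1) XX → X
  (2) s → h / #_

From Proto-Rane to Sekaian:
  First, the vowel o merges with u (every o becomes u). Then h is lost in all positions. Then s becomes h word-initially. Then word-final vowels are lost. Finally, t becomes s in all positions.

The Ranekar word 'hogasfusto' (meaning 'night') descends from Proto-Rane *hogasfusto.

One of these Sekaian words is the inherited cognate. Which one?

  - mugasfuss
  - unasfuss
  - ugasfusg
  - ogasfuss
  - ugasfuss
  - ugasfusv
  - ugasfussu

ugasfuss

Sekaian: *hogasfusto > hugasfustu > ugasfustu > ugasfust > ugasfuss  (by vowel merger, h-loss, apocope, unconditioned shift)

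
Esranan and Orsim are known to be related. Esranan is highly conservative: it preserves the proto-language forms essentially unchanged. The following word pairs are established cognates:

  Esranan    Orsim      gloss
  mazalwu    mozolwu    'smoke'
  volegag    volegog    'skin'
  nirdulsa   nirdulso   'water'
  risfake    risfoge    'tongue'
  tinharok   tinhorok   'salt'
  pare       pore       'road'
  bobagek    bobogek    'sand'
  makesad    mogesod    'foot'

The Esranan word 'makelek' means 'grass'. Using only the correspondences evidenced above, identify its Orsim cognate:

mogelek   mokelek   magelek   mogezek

mazalwu ~ mozolwu, volegag ~ volegog — Esranan a corresponds to Orsim o after a consonant, before a consonant other than r, m, n, p, b, f, v.
risfake ~ risfoge, makesad ~ mogesod — Esranan k corresponds to Orsim g between vowels (before a front vowel).
Applying these to Esranan 'makelek':
  makelek → mokelek   (a→o after a consonant, before a consonant other than r, m, n, p, b, f, v)
  mokelek → mogelek   (k→g between vowels (before a front vowel))
So the Orsim cognate is 'mogelek'.

mogelek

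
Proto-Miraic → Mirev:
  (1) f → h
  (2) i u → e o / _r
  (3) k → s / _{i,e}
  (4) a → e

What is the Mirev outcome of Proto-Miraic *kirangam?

serengem

Mirev: start from *kirangam.
  rule 1: no change — kirangam
  rule 2 (pre-rhotic lowering): kirangam → kerangam
  rule 3 (palatalisation): kerangam → serangam
  rule 4 (vowel merger): serangam → serengem
  ⇒ Mirev serengem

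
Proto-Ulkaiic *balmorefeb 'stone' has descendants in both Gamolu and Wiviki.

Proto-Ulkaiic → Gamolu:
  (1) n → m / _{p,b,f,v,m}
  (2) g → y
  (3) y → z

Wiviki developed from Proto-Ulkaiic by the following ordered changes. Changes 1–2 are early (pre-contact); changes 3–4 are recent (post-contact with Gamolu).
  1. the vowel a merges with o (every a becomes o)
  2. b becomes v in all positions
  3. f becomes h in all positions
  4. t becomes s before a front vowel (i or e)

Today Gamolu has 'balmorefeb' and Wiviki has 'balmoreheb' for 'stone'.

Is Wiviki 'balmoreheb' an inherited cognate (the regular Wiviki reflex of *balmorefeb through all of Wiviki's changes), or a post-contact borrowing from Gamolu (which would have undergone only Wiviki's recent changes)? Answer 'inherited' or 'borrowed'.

If inherited, *balmorefeb would pass through all of Wiviki's changes:
Wiviki: *balmorefeb > bolmorefeb > volmorefev > volmorehev  (by vowel merger, unconditioned shift, unconditioned shift)
If borrowed from Gamolu 'balmorefeb' after the early changes, it would undergo only the recent ones:
  rule 3 (unconditioned shift): balmorefeb → balmoreheb
  rule 4 (palatalisation): no change (balmoreheb)
  ⇒ as a loan: balmoreheb
Wiviki 'balmoreheb' matches the loan outcome 'balmoreheb', not the inherited 'volmorehev' — it skipped the early Wiviki changes, so it was borrowed from Gamolu.

borrowed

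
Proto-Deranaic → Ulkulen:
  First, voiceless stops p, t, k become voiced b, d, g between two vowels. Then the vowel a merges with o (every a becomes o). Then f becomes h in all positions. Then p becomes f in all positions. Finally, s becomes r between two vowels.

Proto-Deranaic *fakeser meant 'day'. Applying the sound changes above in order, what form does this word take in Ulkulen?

Ulkulen: start from *fakeser.
  rule 1 (intervocalic voicing): fakeser → fageser
  rule 2 (vowel merger): fageser → fogeser
  rule 3 (unconditioned shift): fogeser → hogeser
  rule 4: no change — hogeser
  rule 5 (rhotacism): hogeser → hogerer
  ⇒ Ulkulen hogerer

hogerer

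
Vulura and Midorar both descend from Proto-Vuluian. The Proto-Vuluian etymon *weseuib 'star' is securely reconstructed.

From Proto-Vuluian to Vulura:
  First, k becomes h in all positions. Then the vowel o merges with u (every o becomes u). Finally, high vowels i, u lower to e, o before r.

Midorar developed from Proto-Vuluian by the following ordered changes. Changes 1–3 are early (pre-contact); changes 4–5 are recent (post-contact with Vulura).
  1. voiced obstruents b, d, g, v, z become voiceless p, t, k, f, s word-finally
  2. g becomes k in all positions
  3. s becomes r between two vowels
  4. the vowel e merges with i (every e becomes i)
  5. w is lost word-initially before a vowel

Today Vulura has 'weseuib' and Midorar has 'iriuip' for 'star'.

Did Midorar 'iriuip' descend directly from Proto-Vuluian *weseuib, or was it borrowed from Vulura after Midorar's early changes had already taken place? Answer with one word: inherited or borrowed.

If inherited, *weseuib would pass through all of Midorar's changes:
Midorar: *weseuib
  weseuib → weseuip   [final devoicing]
  weseuip (rule 2 does not apply)
  weseuip → wereuip   [rhotacism]
  wereuip → wiriuip   [vowel merger]
  wiriuip → iriuip   [glide loss]
  giving Midorar iriuip.
If borrowed from Vulura 'weseuib' after the early changes, it would undergo only the recent ones:
  rule 4 (vowel merger): weseuib → wisiuib
  rule 5 (glide loss): wisiuib → isiuib
  ⇒ as a loan: isiuib
Midorar 'iriuip' matches the inherited outcome exactly, so it is an inherited cognate, not a loan.

inherited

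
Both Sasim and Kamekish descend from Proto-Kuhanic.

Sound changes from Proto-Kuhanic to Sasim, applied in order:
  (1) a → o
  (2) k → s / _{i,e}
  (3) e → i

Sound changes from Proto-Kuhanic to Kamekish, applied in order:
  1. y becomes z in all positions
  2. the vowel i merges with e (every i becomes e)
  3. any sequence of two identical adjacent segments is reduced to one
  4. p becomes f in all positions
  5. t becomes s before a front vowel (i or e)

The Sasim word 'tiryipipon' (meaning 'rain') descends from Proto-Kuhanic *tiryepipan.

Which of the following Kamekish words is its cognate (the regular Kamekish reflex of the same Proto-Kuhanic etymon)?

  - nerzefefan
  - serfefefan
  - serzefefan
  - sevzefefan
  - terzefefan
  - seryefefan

serzefefan

Kamekish: *tiryepipan > tirzepipan > terzepepan > terzefefan > serzefefan  (by unconditioned shift, vowel merger, unconditioned shift, palatalisation)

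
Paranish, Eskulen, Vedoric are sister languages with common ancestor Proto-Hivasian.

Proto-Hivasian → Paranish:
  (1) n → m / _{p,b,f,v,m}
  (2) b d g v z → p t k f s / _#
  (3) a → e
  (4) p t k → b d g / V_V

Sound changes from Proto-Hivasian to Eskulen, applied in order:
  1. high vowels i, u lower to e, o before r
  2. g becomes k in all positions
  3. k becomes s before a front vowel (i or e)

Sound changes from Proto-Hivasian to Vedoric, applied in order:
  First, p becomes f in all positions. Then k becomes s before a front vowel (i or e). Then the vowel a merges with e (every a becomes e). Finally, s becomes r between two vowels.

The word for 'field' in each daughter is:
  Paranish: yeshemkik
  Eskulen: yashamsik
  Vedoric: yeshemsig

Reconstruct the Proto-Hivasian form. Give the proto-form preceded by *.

Position 9: Paranish has k, Eskulen has k, Vedoric has g. Vedoric preserves g here (none of its changes turn any other segment into g), so the proto-segment is *g.
Position 7: Paranish has k, Eskulen has s, Vedoric has s. Taking the neighbouring segments as reconstructed: Paranish k can only go back to *k; Eskulen s could go back to *k or *g or *s; Vedoric s could go back to *k or *s — the one source consistent with every daughter is *k.
Position 2: Paranish has e, Eskulen has a, Vedoric has e. Eskulen preserves a here (none of its changes turn any other segment into a), so the proto-segment is *a.
Continuing position by position gives *yashamkig; check it forward:
Paranish: *yashamkig > yashamkik > yeshemkik  (by final devoicing, vowel merger)
Eskulen: start from *yashamkig.
  rule 1: no change — yashamkig
  rule 2 (unconditioned shift): yashamkig → yashamkik
  rule 3 (palatalisation): yashamkik → yashamsik
  ⇒ Eskulen yashamsik
Vedoric: *yashamkig > yashamsig > yeshemsig  (by palatalisation, vowel merger)
Only *yashamkig yields all of Paranish yeshemkik, Eskulen yashamsik, Vedoric yeshemsig.

*yashamkig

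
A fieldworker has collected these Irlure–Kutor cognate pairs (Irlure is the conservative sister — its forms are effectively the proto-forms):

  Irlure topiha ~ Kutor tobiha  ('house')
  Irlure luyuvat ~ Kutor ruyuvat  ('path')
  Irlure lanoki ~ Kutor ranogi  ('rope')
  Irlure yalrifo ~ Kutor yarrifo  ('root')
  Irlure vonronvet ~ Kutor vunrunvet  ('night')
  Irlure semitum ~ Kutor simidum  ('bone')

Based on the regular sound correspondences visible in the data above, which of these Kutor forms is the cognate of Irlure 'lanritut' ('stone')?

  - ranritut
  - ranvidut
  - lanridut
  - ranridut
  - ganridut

ranridut

lanoki ~ ranogi — Irlure l corresponds to Kutor r word-initially before a back vowel.
semitum ~ simidum — Irlure t corresponds to Kutor d between vowels (before a back vowel).
Applying these to Irlure 'lanritut':
  lanritut → ranritut   (l→r word-initially before a back vowel)
  ranritut → ranridut   (t→d between vowels (before a back vowel))
So the Kutor cognate is 'ranridut'.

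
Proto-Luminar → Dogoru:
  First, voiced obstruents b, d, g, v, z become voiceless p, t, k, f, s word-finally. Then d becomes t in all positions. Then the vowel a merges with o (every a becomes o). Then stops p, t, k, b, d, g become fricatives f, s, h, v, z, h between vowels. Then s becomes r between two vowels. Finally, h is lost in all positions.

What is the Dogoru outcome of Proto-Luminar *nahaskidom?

Dogoru: *nahaskidom > nahaskitom > nohoskitom > nohoskisom > nohoskirom > nooskirom  (by unconditioned shift, vowel merger, intervocalic lenition, rhotacism, h-loss)

nooskirom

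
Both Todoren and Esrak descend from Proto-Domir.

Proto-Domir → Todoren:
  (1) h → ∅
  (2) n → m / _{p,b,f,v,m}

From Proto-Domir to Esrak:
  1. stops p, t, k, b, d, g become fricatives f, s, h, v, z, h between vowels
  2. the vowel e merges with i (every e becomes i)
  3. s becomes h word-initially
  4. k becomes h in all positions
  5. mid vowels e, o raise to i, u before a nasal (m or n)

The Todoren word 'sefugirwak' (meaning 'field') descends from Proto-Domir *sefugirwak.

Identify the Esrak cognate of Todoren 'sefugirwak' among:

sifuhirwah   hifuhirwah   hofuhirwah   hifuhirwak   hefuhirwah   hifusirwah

Esrak: *sefugirwak > sefuhirwak > sifuhirwak > hifuhirwak > hifuhirwah  (by intervocalic lenition, vowel merger, debuccalisation, unconditioned shift)

hifuhirwah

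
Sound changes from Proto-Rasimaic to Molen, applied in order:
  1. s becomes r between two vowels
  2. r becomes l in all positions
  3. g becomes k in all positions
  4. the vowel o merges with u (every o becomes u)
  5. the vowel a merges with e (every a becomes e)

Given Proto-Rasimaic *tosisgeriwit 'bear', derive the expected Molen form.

Molen: *tosisgeriwit > torisgeriwit > tolisgeliwit > toliskeliwit > tuliskeliwit  (by rhotacism, unconditioned shift, unconditioned shift, vowel merger)

tuliskeliwit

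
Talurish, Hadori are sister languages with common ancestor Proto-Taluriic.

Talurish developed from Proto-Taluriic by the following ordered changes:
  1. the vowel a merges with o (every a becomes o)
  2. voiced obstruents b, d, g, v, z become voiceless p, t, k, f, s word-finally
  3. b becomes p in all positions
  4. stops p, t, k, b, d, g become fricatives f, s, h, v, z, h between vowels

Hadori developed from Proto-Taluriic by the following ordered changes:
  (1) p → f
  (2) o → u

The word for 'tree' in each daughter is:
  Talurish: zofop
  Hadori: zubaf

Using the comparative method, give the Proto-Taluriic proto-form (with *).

Position 5: Talurish has p, Hadori has f. Taking the neighbouring segments as reconstructed: Talurish p could go back to *p or *b; Hadori f could go back to *p or *f — the one source consistent with every daughter is *p.
Position 2: Talurish has o, Hadori has u. Taking the neighbouring segments as reconstructed: Talurish o could go back to *a or *o; Hadori u could go back to *o or *u — the one source consistent with every daughter is *o.
Verify the candidate proto-form against each daughter:
Talurish: start from *zobap.
  rule 1 (vowel merger): zobap → zobop
  rule 2: no change — zobop
  rule 3 (unconditioned shift): zobop → zopop
  rule 4 (intervocalic lenition): zopop → zofop
  ⇒ Talurish zofop
Hadori: *zobap
  zobap → zobaf   [unconditioned shift]
  zobaf → zubaf   [vowel merger]
  giving Hadori zubaf.
Only *zobap yields all of Talurish zofop, Hadori zubaf.

*zobap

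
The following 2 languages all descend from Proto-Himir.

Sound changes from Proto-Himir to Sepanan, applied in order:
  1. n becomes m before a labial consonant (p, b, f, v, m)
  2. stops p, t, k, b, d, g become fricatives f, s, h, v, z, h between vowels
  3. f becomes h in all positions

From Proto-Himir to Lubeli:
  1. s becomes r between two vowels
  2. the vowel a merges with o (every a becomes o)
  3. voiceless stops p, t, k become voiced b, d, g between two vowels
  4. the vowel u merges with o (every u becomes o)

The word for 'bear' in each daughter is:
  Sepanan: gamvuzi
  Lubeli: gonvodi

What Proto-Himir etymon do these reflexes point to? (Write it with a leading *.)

*ganvudi

Position 2: Sepanan has a, Lubeli has o. Sepanan preserves a here (none of its changes turn any other segment into a), so the proto-segment is *a.
Position 5: Sepanan has u, Lubeli has o. Sepanan preserves u here (none of its changes turn any other segment into u), so the proto-segment is *u.
This points to *ganvudi. Verify forward in each daughter:
Sepanan: start from *ganvudi.
  rule 1 (nasal place assimilation): ganvudi → gamvudi
  rule 2 (intervocalic lenition): gamvudi → gamvuzi
  rule 3: no change — gamvuzi
  ⇒ Sepanan gamvuzi
Lubeli: start from *ganvudi.
  rule 1: no change — ganvudi
  rule 2 (vowel merger): ganvudi → gonvudi
  rule 3: no change — gonvudi
  rule 4 (vowel merger): gonvudi → gonvodi
  ⇒ Lubeli gonvodi
Only *ganvudi yields all of Sepanan gamvuzi, Lubeli gonvodi.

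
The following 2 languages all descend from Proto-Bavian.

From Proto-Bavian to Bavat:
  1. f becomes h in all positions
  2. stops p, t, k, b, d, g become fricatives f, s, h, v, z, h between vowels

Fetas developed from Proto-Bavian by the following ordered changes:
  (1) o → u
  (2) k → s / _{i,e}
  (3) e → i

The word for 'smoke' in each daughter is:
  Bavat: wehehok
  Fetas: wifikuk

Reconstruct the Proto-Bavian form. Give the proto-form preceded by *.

Position 2: Bavat has e, Fetas has i. Bavat preserves e here (none of its changes turn any other segment into e), so the proto-segment is *e.
Position 5: Bavat has h, Fetas has k. Fetas preserves k here (none of its changes turn any other segment into k), so the proto-segment is *k.
Position 6: Bavat has o, Fetas has u. Bavat preserves o here (none of its changes turn any other segment into o), so the proto-segment is *o.
Continuing position by position gives *wefekok; check it forward:
Bavat: start from *wefekok.
  rule 1 (unconditioned shift): wefekok → wehekok
  rule 2 (intervocalic lenition): wehekok → wehehok
  ⇒ Bavat wehehok
Fetas: start from *wefekok.
  rule 1 (vowel merger): wefekok → wefekuk
  rule 2: no change — wefekuk
  rule 3 (vowel merger): wefekuk → wifikuk
  ⇒ Fetas wifikuk
No other proto-form is consistent with every reflex, so the reconstruction is *wefekok.

*wefekok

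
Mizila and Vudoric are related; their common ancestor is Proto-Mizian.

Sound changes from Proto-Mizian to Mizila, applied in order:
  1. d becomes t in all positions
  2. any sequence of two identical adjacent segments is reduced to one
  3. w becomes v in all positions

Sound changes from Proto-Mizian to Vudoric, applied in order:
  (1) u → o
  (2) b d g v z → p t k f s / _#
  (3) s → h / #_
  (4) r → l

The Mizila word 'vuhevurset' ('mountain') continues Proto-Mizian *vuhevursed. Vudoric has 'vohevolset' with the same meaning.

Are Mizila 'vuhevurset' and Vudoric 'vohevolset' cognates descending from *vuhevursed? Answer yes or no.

yes

Derive the expected Vudoric reflex of *vuhevursed:
Vudoric: *vuhevursed
  vuhevursed → vohevorsed   [vowel merger]
  vohevorsed → vohevorset   [final devoicing]
  vohevorset (rule 3 does not apply)
  vohevorset → vohevolset   [unconditioned shift]
  giving Vudoric vohevolset.
Vudoric 'vohevolset' matches the regular reflex exactly, so the pair is cognate.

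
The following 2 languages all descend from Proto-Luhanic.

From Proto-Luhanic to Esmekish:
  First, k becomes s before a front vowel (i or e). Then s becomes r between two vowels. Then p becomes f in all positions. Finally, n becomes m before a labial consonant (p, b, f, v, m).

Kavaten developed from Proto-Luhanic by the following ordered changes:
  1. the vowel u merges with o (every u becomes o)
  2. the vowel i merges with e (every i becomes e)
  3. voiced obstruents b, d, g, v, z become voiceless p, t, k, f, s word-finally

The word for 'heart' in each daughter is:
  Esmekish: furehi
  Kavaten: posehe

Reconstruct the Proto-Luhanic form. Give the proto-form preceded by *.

Position 2: Esmekish has u, Kavaten has o. Esmekish preserves u here (none of its changes turn any other segment into u), so the proto-segment is *u.
Position 1: Esmekish has f, Kavaten has p. Taking the neighbouring segments as reconstructed: Esmekish f could go back to *p or *f; Kavaten p can only go back to *p — the one source consistent with every daughter is *p.
Verify the candidate proto-form against each daughter:
Esmekish: *pusehi > purehi > furehi  (by rhotacism, unconditioned shift)
Kavaten: *pusehi > posehi > posehe  (by vowel merger, vowel merger)
Only *pusehi yields all of Esmekish furehi, Kavaten posehe.

*pusehi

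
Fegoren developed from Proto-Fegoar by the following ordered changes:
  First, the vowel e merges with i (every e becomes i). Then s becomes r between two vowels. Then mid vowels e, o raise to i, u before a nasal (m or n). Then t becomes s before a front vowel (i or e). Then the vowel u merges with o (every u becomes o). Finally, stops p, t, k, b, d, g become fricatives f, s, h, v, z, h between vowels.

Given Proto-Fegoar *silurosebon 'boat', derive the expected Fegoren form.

Fegoren: *silurosebon > silurosibon > siluroribon > siluroribun > silororibon > silororivon  (by vowel merger, rhotacism, pre-nasal raising, vowel merger, intervocalic lenition)

silororivon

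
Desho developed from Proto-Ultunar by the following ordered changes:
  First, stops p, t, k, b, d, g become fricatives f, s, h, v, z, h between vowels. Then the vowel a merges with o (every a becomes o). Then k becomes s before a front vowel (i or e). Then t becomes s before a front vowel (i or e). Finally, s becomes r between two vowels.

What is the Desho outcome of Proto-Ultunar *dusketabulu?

Desho: *dusketabulu
  dusketabulu → duskesavulu   [intervocalic lenition]
  duskesavulu → duskesovulu   [vowel merger]
  duskesovulu → dussesovulu   [palatalisation]
  dussesovulu (rule 4 does not apply)
  dussesovulu → dusserovulu   [rhotacism]
  giving Desho dusserovulu.

dusserovulu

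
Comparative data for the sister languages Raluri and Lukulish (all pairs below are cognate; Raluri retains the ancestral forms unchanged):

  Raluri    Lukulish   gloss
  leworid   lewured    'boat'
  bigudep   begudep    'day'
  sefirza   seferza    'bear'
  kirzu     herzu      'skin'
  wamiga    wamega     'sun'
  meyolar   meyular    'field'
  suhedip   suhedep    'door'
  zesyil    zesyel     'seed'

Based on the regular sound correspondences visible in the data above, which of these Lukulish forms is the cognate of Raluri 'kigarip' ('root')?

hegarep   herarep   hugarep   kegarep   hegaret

hegarep

kirzu ~ herzu — Raluri k corresponds to Lukulish h word-initially before a front vowel.
leworid ~ lewured, bigudep ~ begudep — Raluri i corresponds to Lukulish e after a consonant, before a consonant other than r, m, n, p, b, f, v.
suhedip ~ suhedep — Raluri i corresponds to Lukulish e after a consonant, before a labial obstruent.
Applying these to Raluri 'kigarip':
  kigarip → higarip   (k→h word-initially before a front vowel)
  higarip → hegarip   (i→e after a consonant, before a consonant other than r, m, n, p, b, f, v)
  hegarip → hegarep   (i→e after a consonant, before a labial obstruent)
So the Lukulish cognate is 'hegarep'.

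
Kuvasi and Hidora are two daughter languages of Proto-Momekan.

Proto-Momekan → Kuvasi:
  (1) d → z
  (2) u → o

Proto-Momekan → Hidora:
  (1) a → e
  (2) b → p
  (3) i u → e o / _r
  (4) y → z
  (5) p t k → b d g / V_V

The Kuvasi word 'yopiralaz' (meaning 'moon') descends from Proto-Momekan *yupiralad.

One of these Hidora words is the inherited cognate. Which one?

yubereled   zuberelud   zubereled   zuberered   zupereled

zubereled

Hidora: *yupiralad > yupireled > yupereled > zupereled > zubereled  (by vowel merger, pre-rhotic lowering, unconditioned shift, intervocalic voicing)
Among the options, 'zubereled' alone shows every Hidora change applied in order.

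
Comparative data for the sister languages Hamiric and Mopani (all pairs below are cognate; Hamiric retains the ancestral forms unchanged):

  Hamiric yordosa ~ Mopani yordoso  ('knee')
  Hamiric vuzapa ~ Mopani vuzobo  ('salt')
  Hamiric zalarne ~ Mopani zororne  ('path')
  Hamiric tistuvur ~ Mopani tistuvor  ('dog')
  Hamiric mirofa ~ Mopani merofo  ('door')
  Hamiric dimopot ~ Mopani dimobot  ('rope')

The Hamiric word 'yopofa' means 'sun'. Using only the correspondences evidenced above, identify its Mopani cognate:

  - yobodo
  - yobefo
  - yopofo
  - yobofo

yobofo

dimopot ~ dimobot — Hamiric p corresponds to Mopani b between vowels (before a back vowel).
yordosa ~ yordoso, vuzapa ~ vuzobo — Hamiric a corresponds to Mopani o word-finally.
Applying these to Hamiric 'yopofa':
  yopofa → yobofa   (p→b between vowels (before a back vowel))
  yobofa → yobofo   (a→o word-finally)
So the Mopani cognate is 'yobofo'.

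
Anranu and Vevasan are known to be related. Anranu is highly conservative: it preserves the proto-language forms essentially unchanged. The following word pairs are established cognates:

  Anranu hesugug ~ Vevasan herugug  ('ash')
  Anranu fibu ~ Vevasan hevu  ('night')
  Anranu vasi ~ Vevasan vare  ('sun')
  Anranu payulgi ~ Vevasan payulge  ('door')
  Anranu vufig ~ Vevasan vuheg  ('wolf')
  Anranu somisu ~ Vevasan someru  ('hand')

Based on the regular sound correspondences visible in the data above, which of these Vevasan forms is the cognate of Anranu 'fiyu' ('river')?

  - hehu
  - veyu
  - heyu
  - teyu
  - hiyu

heyu

fibu ~ hevu — Anranu f corresponds to Vevasan h word-initially before a front vowel.
vufig ~ vuheg, somisu ~ someru — Anranu i corresponds to Vevasan e after a consonant, before a consonant other than r, m, n, p, b, f, v.
Applying these to Anranu 'fiyu':
  fiyu → hiyu   (f→h word-initially before a front vowel)
  hiyu → heyu   (i→e after a consonant, before a consonant other than r, m, n, p, b, f, v)
So the Vevasan cognate is 'heyu'.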